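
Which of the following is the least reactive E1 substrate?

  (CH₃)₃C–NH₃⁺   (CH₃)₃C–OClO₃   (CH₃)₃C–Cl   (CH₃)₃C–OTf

(CH₃)₃C–NH₃⁺

Same R in every case — rank the leaving groups.
A good leaving group is a weak base: the lower the pKₐ of its conjugate acid, the more readily it departs.
(CH₃)₃C–OTf loses OTf⁻: pKₐ(CF₃SO₃H (triflic acid)) ≈ -14
(CH₃)₃C–OClO₃ loses ClO₄⁻: pKₐ(HClO₄) ≈ -10
(CH₃)₃C–Cl loses Cl⁻: pKₐ(HCl) ≈ -7
(CH₃)₃C–NH₃⁺ loses NH₃: pKₐ(NH₄⁺) ≈ 9.2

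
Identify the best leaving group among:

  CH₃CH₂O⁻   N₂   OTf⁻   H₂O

Rank by basicity of the departing species: weakest base leaves most easily.
N₂: no meaningful conjugate acid; N₂ departs as an exceptionally stable neutral molecule
OTf⁻: pKₐ(CF₃SO₃H (triflic acid)) ≈ -14
H₂O: pKₐ(H₃O⁺) ≈ -1.7
CH₃CH₂O⁻: pKₐ(CH₃CH₂OH) ≈ 16

N₂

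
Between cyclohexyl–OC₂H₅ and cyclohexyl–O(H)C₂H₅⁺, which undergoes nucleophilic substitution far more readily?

cyclohexyl–O(H)C₂H₅⁺

From cyclohexyl–OC₂H₅ the departing group would be CH₃CH₂O⁻ (pKₐ(CH₃CH₂OH) ≈ 16). Strong base; alkoxides do not leave unassisted.
From cyclohexyl–O(H)C₂H₅⁺ the leaving group is R'OH (pKₐ(R'OH₂⁺) ≈ -2.4). Neutral; leaves from a protonated ether (an oxonium ion, R–O(H)R'⁺).
(In practice cyclohexyl–O(H)C₂H₅⁺ is made from cyclohexyl–OC₂H₅ by protonation with concentrated HBr, allowing neutral ethanol, rather than ethoxide, to depart.)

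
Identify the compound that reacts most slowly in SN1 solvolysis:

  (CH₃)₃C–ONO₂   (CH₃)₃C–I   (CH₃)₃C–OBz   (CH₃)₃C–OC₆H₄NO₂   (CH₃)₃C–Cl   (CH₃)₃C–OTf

(CH₃)₃C–OC₆H₄NO₂

With the same alkyl group throughout, only the leaving group differentiates the rates.
A good leaving group is a weak base: the lower the pKₐ of its conjugate acid, the more readily it departs.
(CH₃)₃C–OTf loses OTf⁻: pKₐ(CF₃SO₃H (triflic acid)) ≈ -14
(CH₃)₃C–I loses I⁻: pKₐ(HI) ≈ -10
(CH₃)₃C–Cl loses Cl⁻: pKₐ(HCl) ≈ -7
(CH₃)₃C–ONO₂ loses NO₃⁻: pKₐ(HNO₃) ≈ -1.3
(CH₃)₃C–OBz loses PhCOO⁻: pKₐ(C₆H₅COOH) ≈ 4.2
(CH₃)₃C–OC₆H₄NO₂ loses p-O₂N–C₆H₄–O⁻: pKₐ(p-nitrophenol) ≈ 7.2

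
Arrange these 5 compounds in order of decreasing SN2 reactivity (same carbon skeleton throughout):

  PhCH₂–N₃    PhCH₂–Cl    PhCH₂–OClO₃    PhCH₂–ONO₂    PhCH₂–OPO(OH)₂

The skeletons are identical, so relative rate is governed entirely by leaving-group ability.
A good leaving group is a weak base: the lower the pKₐ of its conjugate acid, the more readily it departs.
PhCH₂–OClO₃ loses ClO₄⁻: pKₐ(HClO₄) ≈ -10
PhCH₂–Cl loses Cl⁻: pKₐ(HCl) ≈ -7
PhCH₂–ONO₂ loses NO₃⁻: pKₐ(HNO₃) ≈ -1.3
PhCH₂–OPO(OH)₂ loses H₂PO₄⁻: pKₐ(H₃PO₄) ≈ 2.1
PhCH₂–N₃ loses N₃⁻: pKₐ(HN₃) ≈ 4.7

PhCH₂–OClO₃ > PhCH₂–Cl > PhCH₂–ONO₂ > PhCH₂–OPO(OH)₂ > PhCH₂–N₃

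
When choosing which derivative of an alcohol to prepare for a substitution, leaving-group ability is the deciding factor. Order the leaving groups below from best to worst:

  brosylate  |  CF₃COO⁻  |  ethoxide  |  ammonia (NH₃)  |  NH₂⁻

brosylate > CF₃COO⁻ > ammonia (NH₃) > ethoxide > NH₂⁻

Rank by basicity of the departing species: weakest base leaves most easily.
brosylate: pKₐ(p-BrC₆H₄SO₃H) ≈ -2.8
CF₃COO⁻: pKₐ(CF₃COOH) ≈ 0.2
ammonia (NH₃): pKₐ(NH₄⁺) ≈ 9.2
ethoxide: pKₐ(CH₃CH₂OH) ≈ 16
NH₂⁻: pKₐ(NH₃) ≈ 38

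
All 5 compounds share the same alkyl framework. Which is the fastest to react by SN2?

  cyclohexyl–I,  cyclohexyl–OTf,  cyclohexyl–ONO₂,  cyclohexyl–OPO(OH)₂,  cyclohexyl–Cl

With the same alkyl group throughout, only the leaving group differentiates the rates.
Rank by basicity of the departing species: weakest base leaves most easily.
cyclohexyl–OTf loses OTf⁻: pKₐ(CF₃SO₃H (triflic acid)) ≈ -14
cyclohexyl–I loses I⁻: pKₐ(HI) ≈ -10
cyclohexyl–Cl loses Cl⁻: pKₐ(HCl) ≈ -7
cyclohexyl–ONO₂ loses NO₃⁻: pKₐ(HNO₃) ≈ -1.3
cyclohexyl–OPO(OH)₂ loses H₂PO₄⁻: pKₐ(H₃PO₄) ≈ 2.1

cyclohexyl–OTf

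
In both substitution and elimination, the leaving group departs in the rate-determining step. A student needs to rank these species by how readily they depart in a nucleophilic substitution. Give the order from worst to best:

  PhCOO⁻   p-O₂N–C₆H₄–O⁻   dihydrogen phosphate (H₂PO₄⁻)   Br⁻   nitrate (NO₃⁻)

p-O₂N–C₆H₄–O⁻ < PhCOO⁻ < dihydrogen phosphate (H₂PO₄⁻) < nitrate (NO₃⁻) < Br⁻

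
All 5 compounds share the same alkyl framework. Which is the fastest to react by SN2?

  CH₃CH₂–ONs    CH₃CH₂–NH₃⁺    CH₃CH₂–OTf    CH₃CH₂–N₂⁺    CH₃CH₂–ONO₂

CH₃CH₂–N₂⁺

Same R in every case — rank the leaving groups.
A good leaving group is a weak base: the lower the pKₐ of its conjugate acid, the more readily it departs.
CH₃CH₂–N₂⁺ loses N₂: no meaningful conjugate acid; N₂ departs as an exceptionally stable neutral molecule
CH₃CH₂–OTf loses OTf⁻: pKₐ(CF₃SO₃H (triflic acid)) ≈ -14
CH₃CH₂–ONs loses ONs⁻: pKₐ(p-O₂NC₆H₄SO₃H) ≈ -3.5
CH₃CH₂–ONO₂ loses NO₃⁻: pKₐ(HNO₃) ≈ -1.3
CH₃CH₂–NH₃⁺ loses NH₃: pKₐ(NH₄⁺) ≈ 9.2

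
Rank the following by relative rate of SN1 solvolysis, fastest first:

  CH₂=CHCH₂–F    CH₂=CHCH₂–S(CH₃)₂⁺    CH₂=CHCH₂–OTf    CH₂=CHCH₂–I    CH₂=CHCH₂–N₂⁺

CH₂=CHCH₂–N₂⁺ > CH₂=CHCH₂–OTf > CH₂=CHCH₂–I > CH₂=CHCH₂–S(CH₃)₂⁺ > CH₂=CHCH₂–F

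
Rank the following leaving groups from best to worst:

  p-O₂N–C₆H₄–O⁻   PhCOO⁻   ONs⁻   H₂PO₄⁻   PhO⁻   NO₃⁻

ONs⁻ > NO₃⁻ > H₂PO₄⁻ > PhCOO⁻ > p-O₂N–C₆H₄–O⁻ > PhO⁻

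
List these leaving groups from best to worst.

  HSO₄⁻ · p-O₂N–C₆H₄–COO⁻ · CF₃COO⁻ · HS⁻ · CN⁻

HSO₄⁻: pKₐ(H₂SO₄) ≈ -3
CF₃COO⁻: pKₐ(CF₃COOH) ≈ 0.2
p-O₂N–C₆H₄–COO⁻: pKₐ(p-nitrobenzoic acid) ≈ 3.4
HS⁻: pKₐ(H₂S) ≈ 7
CN⁻: pKₐ(HCN) ≈ 9.2

HSO₄⁻ > CF₃COO⁻ > p-O₂N–C₆H₄–COO⁻ > HS⁻ > CN⁻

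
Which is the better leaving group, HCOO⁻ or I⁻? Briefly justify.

I⁻

I⁻ is the better leaving group.
pKₐ(HI) ≈ -10 versus pKₐ(HCOOH) ≈ 3.8: I⁻ is the much weaker base.
Large, highly polarisable; very weak base.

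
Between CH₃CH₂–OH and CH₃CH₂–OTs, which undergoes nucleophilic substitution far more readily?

From CH₃CH₂–OH the departing group would be OH⁻ (pKₐ(H₂O) ≈ 15.7). Strong base; essentially never leaves without prior activation.
From CH₃CH₂–OTs the leaving group is OTs⁻ (pKₐ(p-CH₃C₆H₄SO₃H (TsOH)) ≈ -2.8). Resonance-delocalised arenesulfonate.
(In practice CH₃CH₂–OTs is made from CH₃CH₂–OH by treatment with TsCl / pyridine, converting the hydroxyl into a tosylate.)

CH₃CH₂–OTs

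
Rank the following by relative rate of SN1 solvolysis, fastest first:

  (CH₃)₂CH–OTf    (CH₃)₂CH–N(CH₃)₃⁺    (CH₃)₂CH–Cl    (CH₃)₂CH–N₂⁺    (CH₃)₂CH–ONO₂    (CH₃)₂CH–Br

(CH₃)₂CH–N₂⁺ > (CH₃)₂CH–OTf > (CH₃)₂CH–Br > (CH₃)₂CH–Cl > (CH₃)₂CH–ONO₂ > (CH₃)₂CH–N(CH₃)₃⁺

With the same alkyl group throughout, only the leaving group differentiates the rates.
The more stable X⁻ (or X) is on its own — i.e. the weaker a base it is — the better a leaving group it makes.
(CH₃)₂CH–N₂⁺ loses N₂: no meaningful conjugate acid; N₂ departs as an exceptionally stable neutral molecule
(CH₃)₂CH–OTf loses OTf⁻: pKₐ(CF₃SO₃H (triflic acid)) ≈ -14
(CH₃)₂CH–Br loses Br⁻: pKₐ(HBr) ≈ -9
(CH₃)₂CH–Cl loses Cl⁻: pKₐ(HCl) ≈ -7
(CH₃)₂CH–ONO₂ loses NO₃⁻: pKₐ(HNO₃) ≈ -1.3
(CH₃)₂CH–N(CH₃)₃⁺ loses NR'₃: pKₐ(R'₃NH⁺) ≈ 10.7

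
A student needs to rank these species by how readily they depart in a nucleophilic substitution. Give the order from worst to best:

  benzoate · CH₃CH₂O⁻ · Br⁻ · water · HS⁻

CH₃CH₂O⁻ < HS⁻ < benzoate < water < Br⁻

A good leaving group is a weak base: the lower the pKₐ of its conjugate acid, the more readily it departs.
Br⁻: pKₐ(HBr) ≈ -9
water: pKₐ(H₃O⁺) ≈ -1.7
benzoate: pKₐ(C₆H₅COOH) ≈ 4.2
HS⁻: pKₐ(H₂S) ≈ 7
CH₃CH₂O⁻: pKₐ(CH₃CH₂OH) ≈ 16
Reversing gives the worst-to-best order requested.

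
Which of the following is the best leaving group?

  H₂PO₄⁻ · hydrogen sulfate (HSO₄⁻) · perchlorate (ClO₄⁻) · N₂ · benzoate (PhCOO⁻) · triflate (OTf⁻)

N₂

The more stable X⁻ (or X) is on its own — i.e. the weaker a base it is — the better a leaving group it makes.
N₂: no meaningful conjugate acid; N₂ departs as an exceptionally stable neutral molecule
triflate (OTf⁻): pKₐ(CF₃SO₃H (triflic acid)) ≈ -14
perchlorate (ClO₄⁻): pKₐ(HClO₄) ≈ -10
hydrogen sulfate (HSO₄⁻): pKₐ(H₂SO₄) ≈ -3
H₂PO₄⁻: pKₐ(H₃PO₄) ≈ 2.1
benzoate (PhCOO⁻): pKₐ(C₆H₅COOH) ≈ 4.2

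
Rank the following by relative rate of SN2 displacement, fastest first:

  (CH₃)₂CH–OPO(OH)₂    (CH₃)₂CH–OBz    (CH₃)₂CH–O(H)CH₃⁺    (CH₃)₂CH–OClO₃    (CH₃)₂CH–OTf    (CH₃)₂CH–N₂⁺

(CH₃)₂CH–N₂⁺ > (CH₃)₂CH–OTf > (CH₃)₂CH–OClO₃ > (CH₃)₂CH–O(H)CH₃⁺ > (CH₃)₂CH–OPO(OH)₂ > (CH₃)₂CH–OBz

Identical carbon frameworks mean the comparison reduces to leaving-group quality.
A good leaving group is a weak base: the lower the pKₐ of its conjugate acid, the more readily it departs.
(CH₃)₂CH–N₂⁺ loses N₂: no meaningful conjugate acid; N₂ departs as an exceptionally stable neutral molecule
(CH₃)₂CH–OTf loses OTf⁻: pKₐ(CF₃SO₃H (triflic acid)) ≈ -14
(CH₃)₂CH–OClO₃ loses ClO₄⁻: pKₐ(HClO₄) ≈ -10
(CH₃)₂CH–O(H)CH₃⁺ loses R'OH: pKₐ(R'OH₂⁺) ≈ -2.4
(CH₃)₂CH–OPO(OH)₂ loses H₂PO₄⁻: pKₐ(H₃PO₄) ≈ 2.1
(CH₃)₂CH–OBz loses PhCOO⁻: pKₐ(C₆H₅COOH) ≈ 4.2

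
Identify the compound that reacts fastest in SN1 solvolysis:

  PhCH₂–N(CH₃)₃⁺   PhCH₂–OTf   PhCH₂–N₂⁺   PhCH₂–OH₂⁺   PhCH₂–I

With the same alkyl group throughout, only the leaving group differentiates the rates.
Rank by basicity of the departing species: weakest base leaves most easily.
PhCH₂–N₂⁺ loses N₂: no meaningful conjugate acid; N₂ departs as an exceptionally stable neutral molecule
PhCH₂–OTf loses OTf⁻: pKₐ(CF₃SO₃H (triflic acid)) ≈ -14
PhCH₂–I loses I⁻: pKₐ(HI) ≈ -10
PhCH₂–OH₂⁺ loses H₂O: pKₐ(H₃O⁺) ≈ -1.7
PhCH₂–N(CH₃)₃⁺ loses NR'₃: pKₐ(R'₃NH⁺) ≈ 10.7

PhCH₂–N₂⁺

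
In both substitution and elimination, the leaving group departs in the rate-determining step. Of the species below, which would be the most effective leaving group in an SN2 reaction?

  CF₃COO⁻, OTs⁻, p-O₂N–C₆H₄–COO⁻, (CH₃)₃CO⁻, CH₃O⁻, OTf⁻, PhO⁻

OTf⁻

A good leaving group is a weak base: the lower the pKₐ of its conjugate acid, the more readily it departs.
OTf⁻: pKₐ(CF₃SO₃H (triflic acid)) ≈ -14
OTs⁻: pKₐ(p-CH₃C₆H₄SO₃H (TsOH)) ≈ -2.8
CF₃COO⁻: pKₐ(CF₃COOH) ≈ 0.2
p-O₂N–C₆H₄–COO⁻: pKₐ(p-nitrobenzoic acid) ≈ 3.4
PhO⁻: pKₐ(C₆H₅OH (phenol)) ≈ 10
CH₃O⁻: pKₐ(CH₃OH) ≈ 15.5
(CH₃)₃CO⁻: pKₐ(t-BuOH) ≈ 18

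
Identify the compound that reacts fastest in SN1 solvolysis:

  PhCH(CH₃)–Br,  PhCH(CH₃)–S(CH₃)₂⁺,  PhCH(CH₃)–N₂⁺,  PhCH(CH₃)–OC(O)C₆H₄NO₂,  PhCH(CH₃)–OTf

PhCH(CH₃)–N₂⁺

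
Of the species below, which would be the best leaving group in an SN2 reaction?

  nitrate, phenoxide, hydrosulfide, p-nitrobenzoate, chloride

A good leaving group is a weak base: the lower the pKₐ of its conjugate acid, the more readily it departs.
chloride: pKₐ(HCl) ≈ -7
nitrate: pKₐ(HNO₃) ≈ -1.3
p-nitrobenzoate: pKₐ(p-nitrobenzoic acid) ≈ 3.4
hydrosulfide: pKₐ(H₂S) ≈ 7
phenoxide: pKₐ(C₆H₅OH (phenol)) ≈ 10

chloride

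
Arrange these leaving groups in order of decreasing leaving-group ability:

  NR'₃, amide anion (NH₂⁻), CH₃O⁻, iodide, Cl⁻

iodide > Cl⁻ > NR'₃ > CH₃O⁻ > amide anion (NH₂⁻)

iodide: pKₐ(HI) ≈ -10 — large, highly polarisable; very weak base
Cl⁻: pKₐ(HCl) ≈ -7 — moderately weak base
NR'₃: pKₐ(R'₃NH⁺) ≈ 10.7 — neutral but still a fairly strong base; Hofmann-elimination LG
CH₃O⁻: pKₐ(CH₃OH) ≈ 15.5 — strong base; alkoxides do not leave unassisted
amide anion (NH₂⁻): pKₐ(NH₃) ≈ 38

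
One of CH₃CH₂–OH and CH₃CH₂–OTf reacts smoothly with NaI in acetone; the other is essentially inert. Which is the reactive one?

From CH₃CH₂–OH the departing group would be OH⁻ (pKₐ(H₂O) ≈ 15.7). Strong base; essentially never leaves without prior activation.
From CH₃CH₂–OTf the leaving group is OTf⁻ (pKₐ(CF₃SO₃H (triflic acid)) ≈ -14). Charge spread over three oxygens and a CF₃ group; the premier leaving group in synthesis.
(In practice CH₃CH₂–OTf is made from CH₃CH₂–OH by treatment with Tf₂O / 2,6-lutidine, converting the hydroxyl into a triflate.)

CH₃CH₂–OTf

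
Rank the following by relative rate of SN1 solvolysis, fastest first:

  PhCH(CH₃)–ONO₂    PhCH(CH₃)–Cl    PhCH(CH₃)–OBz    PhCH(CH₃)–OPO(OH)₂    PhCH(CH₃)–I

The skeletons are identical, so relative rate is governed entirely by leaving-group ability.
Leaving-group ability tracks the stability of the departed species; conjugate-acid pKₐ is the usual yardstick (lower pKₐ → better LG).
PhCH(CH₃)–I loses I⁻: pKₐ(HI) ≈ -10
PhCH(CH₃)–Cl loses Cl⁻: pKₐ(HCl) ≈ -7
PhCH(CH₃)–ONO₂ loses NO₃⁻: pKₐ(HNO₃) ≈ -1.3
PhCH(CH₃)–OPO(OH)₂ loses H₂PO₄⁻: pKₐ(H₃PO₄) ≈ 2.1
PhCH(CH₃)–OBz loses PhCOO⁻: pKₐ(C₆H₅COOH) ≈ 4.2

PhCH(CH₃)–I > PhCH(CH₃)–Cl > PhCH(CH₃)–ONO₂ > PhCH(CH₃)–OPO(OH)₂ > PhCH(CH₃)–OBz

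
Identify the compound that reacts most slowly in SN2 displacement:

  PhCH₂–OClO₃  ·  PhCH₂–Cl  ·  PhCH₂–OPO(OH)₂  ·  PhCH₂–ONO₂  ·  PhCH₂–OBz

PhCH₂–OBz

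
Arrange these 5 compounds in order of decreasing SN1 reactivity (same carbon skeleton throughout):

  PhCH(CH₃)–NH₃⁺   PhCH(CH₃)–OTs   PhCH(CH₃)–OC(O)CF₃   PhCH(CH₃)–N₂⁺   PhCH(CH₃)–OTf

PhCH(CH₃)–N₂⁺ > PhCH(CH₃)–OTf > PhCH(CH₃)–OTs > PhCH(CH₃)–OC(O)CF₃ > PhCH(CH₃)–NH₃⁺

The skeletons are identical, so relative rate is governed entirely by leaving-group ability.
Rank by basicity of the departing species: weakest base leaves most easily.
PhCH(CH₃)–N₂⁺ loses N₂: no meaningful conjugate acid; N₂ departs as an exceptionally stable neutral molecule
PhCH(CH₃)–OTf loses OTf⁻: pKₐ(CF₃SO₃H (triflic acid)) ≈ -14
PhCH(CH₃)–OTs loses OTs⁻: pKₐ(p-CH₃C₆H₄SO₃H (TsOH)) ≈ -2.8
PhCH(CH₃)–OC(O)CF₃ loses CF₃COO⁻: pKₐ(CF₃COOH) ≈ 0.2
PhCH(CH₃)–NH₃⁺ loses NH₃: pKₐ(NH₄⁺) ≈ 9.2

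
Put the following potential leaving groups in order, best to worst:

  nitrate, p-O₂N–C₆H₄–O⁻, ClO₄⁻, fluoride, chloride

The more stable X⁻ (or X) is on its own — i.e. the weaker a base it is — the better a leaving group it makes.
ClO₄⁻: pKₐ(HClO₄) ≈ -10
chloride: pKₐ(HCl) ≈ -7
nitrate: pKₐ(HNO₃) ≈ -1.3
fluoride: pKₐ(HF) ≈ 3.2
p-O₂N–C₆H₄–O⁻: pKₐ(p-nitrophenol) ≈ 7.2

ClO₄⁻ > chloride > nitrate > fluoride > p-O₂N–C₆H₄–O⁻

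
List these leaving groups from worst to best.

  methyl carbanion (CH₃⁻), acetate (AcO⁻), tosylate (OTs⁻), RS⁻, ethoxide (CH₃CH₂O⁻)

methyl carbanion (CH₃⁻) < ethoxide (CH₃CH₂O⁻) < RS⁻ < acetate (AcO⁻) < tosylate (OTs⁻)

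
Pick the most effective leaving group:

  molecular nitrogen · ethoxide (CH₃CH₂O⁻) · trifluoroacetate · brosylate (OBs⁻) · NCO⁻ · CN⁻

molecular nitrogen

The more stable X⁻ (or X) is on its own — i.e. the weaker a base it is — the better a leaving group it makes.
molecular nitrogen: no meaningful conjugate acid; N₂ departs as an exceptionally stable neutral molecule
brosylate (OBs⁻): pKₐ(p-BrC₆H₄SO₃H) ≈ -2.8
trifluoroacetate: pKₐ(CF₃COOH) ≈ 0.2
NCO⁻: pKₐ(HOCN) ≈ 3.5
CN⁻: pKₐ(HCN) ≈ 9.2
ethoxide (CH₃CH₂O⁻): pKₐ(CH₃CH₂OH) ≈ 16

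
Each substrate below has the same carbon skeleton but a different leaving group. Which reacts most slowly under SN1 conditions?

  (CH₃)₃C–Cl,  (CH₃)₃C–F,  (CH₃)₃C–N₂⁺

(CH₃)₃C–F

Same R in every case — rank the leaving groups.
Rank by basicity of the departing species: weakest base leaves most easily.
(CH₃)₃C–N₂⁺ loses N₂: no meaningful conjugate acid; N₂ departs as an exceptionally stable neutral molecule
(CH₃)₃C–Cl loses Cl⁻: pKₐ(HCl) ≈ -7
(CH₃)₃C–F loses F⁻: pKₐ(HF) ≈ 3.2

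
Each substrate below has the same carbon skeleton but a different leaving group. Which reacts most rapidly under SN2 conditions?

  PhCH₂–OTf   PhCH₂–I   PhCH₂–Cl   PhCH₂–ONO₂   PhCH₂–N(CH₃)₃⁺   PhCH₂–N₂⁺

PhCH₂–N₂⁺

Identical carbon frameworks mean the comparison reduces to leaving-group quality.
A good leaving group is a weak base: the lower the pKₐ of its conjugate acid, the more readily it departs.
PhCH₂–N₂⁺ loses N₂: no meaningful conjugate acid; N₂ departs as an exceptionally stable neutral molecule
PhCH₂–OTf loses OTf⁻: pKₐ(CF₃SO₃H (triflic acid)) ≈ -14
PhCH₂–I loses I⁻: pKₐ(HI) ≈ -10
PhCH₂–Cl loses Cl⁻: pKₐ(HCl) ≈ -7
PhCH₂–ONO₂ loses NO₃⁻: pKₐ(HNO₃) ≈ -1.3
PhCH₂–N(CH₃)₃⁺ loses NR'₃: pKₐ(R'₃NH⁺) ≈ 10.7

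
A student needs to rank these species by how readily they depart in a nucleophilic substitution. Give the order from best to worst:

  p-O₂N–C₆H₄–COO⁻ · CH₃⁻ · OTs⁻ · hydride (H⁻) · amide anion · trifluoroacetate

Rank by basicity of the departing species: weakest base leaves most easily.
OTs⁻: pKₐ(p-CH₃C₆H₄SO₃H (TsOH)) ≈ -2.8 — resonance-delocalised arenesulfonate
trifluoroacetate: pKₐ(CF₃COOH) ≈ 0.2
p-O₂N–C₆H₄–COO⁻: pKₐ(p-nitrobenzoic acid) ≈ 3.4
hydride (H⁻): pKₐ(H₂) ≈ 36
amide anion: pKₐ(NH₃) ≈ 38 — extremely strong base; never a leaving group
CH₃⁻: pKₐ(CH₄) ≈ 48

OTs⁻ > trifluoroacetate > p-O₂N–C₆H₄–COO⁻ > hydride (H⁻) > amide anion > CH₃⁻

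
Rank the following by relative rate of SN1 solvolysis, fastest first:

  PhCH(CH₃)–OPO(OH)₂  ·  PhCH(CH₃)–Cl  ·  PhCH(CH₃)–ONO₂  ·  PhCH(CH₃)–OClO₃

PhCH(CH₃)–OClO₃ > PhCH(CH₃)–Cl > PhCH(CH₃)–ONO₂ > PhCH(CH₃)–OPO(OH)₂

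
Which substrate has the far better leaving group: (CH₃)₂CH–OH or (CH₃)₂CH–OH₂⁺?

From (CH₃)₂CH–OH the departing group would be OH⁻ (pKₐ(H₂O) ≈ 15.7). Strong base; essentially never leaves without prior activation.
From (CH₃)₂CH–OH₂⁺ the leaving group is H₂O (pKₐ(H₃O⁺) ≈ -1.7). Neutral; leaves from a protonated alcohol (R–OH₂⁺).
(In practice (CH₃)₂CH–OH₂⁺ is made from (CH₃)₂CH–OH by protonation with strong acid, converting the leaving group from hydroxide to neutral water.)

(CH₃)₂CH–OH₂⁺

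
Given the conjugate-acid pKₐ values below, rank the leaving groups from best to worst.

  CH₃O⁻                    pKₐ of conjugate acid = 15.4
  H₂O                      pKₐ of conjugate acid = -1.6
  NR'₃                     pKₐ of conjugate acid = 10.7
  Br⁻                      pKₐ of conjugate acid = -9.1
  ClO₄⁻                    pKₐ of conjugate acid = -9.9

Lower conjugate-acid pKₐ ⇒ weaker base ⇒ better leaving group.
Sorting by the given values: ClO₄⁻ (-9.9), Br⁻ (-9.1), H₂O (-1.6), NR'₃ (10.7), CH₃O⁻ (15.4).

ClO₄⁻ > Br⁻ > H₂O > NR'₃ > CH₃O⁻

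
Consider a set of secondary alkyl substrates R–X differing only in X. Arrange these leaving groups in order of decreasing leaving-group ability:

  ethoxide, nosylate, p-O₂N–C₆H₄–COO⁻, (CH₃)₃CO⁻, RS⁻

nosylate: pKₐ(p-O₂NC₆H₄SO₃H) ≈ -3.5 — p-nitro group further stabilises the sulfonate
p-O₂N–C₆H₄–COO⁻: pKₐ(p-nitrobenzoic acid) ≈ 3.4
RS⁻: pKₐ(RSH (a thiol)) ≈ 10.5 — moderately basic; rarely leaves without activation
ethoxide: pKₐ(CH₃CH₂OH) ≈ 16 — strong base; alkoxides do not leave unassisted
(CH₃)₃CO⁻: pKₐ(t-BuOH) ≈ 18

nosylate > p-O₂N–C₆H₄–COO⁻ > RS⁻ > ethoxide > (CH₃)₃CO⁻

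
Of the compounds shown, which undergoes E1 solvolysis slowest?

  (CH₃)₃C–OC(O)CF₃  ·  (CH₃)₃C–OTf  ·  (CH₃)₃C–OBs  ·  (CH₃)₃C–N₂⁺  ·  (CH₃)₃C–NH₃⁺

(CH₃)₃C–NH₃⁺

Identical carbon frameworks mean the comparison reduces to leaving-group quality.
Leaving-group ability tracks the stability of the departed species; conjugate-acid pKₐ is the usual yardstick (lower pKₐ → better LG).
(CH₃)₃C–N₂⁺ loses N₂: no meaningful conjugate acid; N₂ departs as an exceptionally stable neutral molecule
(CH₃)₃C–OTf loses OTf⁻: pKₐ(CF₃SO₃H (triflic acid)) ≈ -14
(CH₃)₃C–OBs loses OBs⁻: pKₐ(p-BrC₆H₄SO₃H) ≈ -2.8
(CH₃)₃C–OC(O)CF₃ loses CF₃COO⁻: pKₐ(CF₃COOH) ≈ 0.2
(CH₃)₃C–NH₃⁺ loses NH₃: pKₐ(NH₄⁺) ≈ 9.2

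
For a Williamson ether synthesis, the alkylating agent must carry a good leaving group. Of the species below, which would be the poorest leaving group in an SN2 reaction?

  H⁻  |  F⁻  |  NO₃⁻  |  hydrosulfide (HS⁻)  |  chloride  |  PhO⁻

H⁻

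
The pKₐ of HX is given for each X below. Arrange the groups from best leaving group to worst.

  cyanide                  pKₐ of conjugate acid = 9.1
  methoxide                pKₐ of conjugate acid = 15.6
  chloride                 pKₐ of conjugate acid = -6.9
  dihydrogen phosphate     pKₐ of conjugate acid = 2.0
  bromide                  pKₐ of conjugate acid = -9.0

Lower conjugate-acid pKₐ ⇒ weaker base ⇒ better leaving group.
Sorting by the given values: bromide (-9.0), chloride (-6.9), dihydrogen phosphate (2.0), cyanide (9.1), methoxide (15.6).

bromide > chloride > dihydrogen phosphate > cyanide > methoxide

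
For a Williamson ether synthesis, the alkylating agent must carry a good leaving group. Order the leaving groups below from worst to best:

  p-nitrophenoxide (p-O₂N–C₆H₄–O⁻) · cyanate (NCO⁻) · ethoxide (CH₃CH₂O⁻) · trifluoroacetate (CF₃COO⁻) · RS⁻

A good leaving group is a weak base: the lower the pKₐ of its conjugate acid, the more readily it departs.
trifluoroacetate (CF₃COO⁻): pKₐ(CF₃COOH) ≈ 0.2
cyanate (NCO⁻): pKₐ(HOCN) ≈ 3.5 — resonance between N and O
p-nitrophenoxide (p-O₂N–C₆H₄–O⁻): pKₐ(p-nitrophenol) ≈ 7.2
RS⁻: pKₐ(RSH (a thiol)) ≈ 10.5 — moderately basic; rarely leaves without activation
ethoxide (CH₃CH₂O⁻): pKₐ(CH₃CH₂OH) ≈ 16 — strong base; alkoxides do not leave unassisted
Listed from poorest to best leaving group as asked.

ethoxide (CH₃CH₂O⁻) < RS⁻ < p-nitrophenoxide (p-O₂N–C₆H₄–O⁻) < cyanate (NCO⁻) < trifluoroacetate (CF₃COO⁻)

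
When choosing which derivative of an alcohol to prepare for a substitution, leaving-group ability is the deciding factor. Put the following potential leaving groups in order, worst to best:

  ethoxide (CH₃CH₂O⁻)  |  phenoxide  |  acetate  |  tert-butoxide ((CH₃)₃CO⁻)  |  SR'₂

tert-butoxide ((CH₃)₃CO⁻) < ethoxide (CH₃CH₂O⁻) < phenoxide < acetate < SR'₂

A good leaving group is a weak base: the lower the pKₐ of its conjugate acid, the more readily it departs.
SR'₂: pKₐ(R'₂SH⁺) ≈ -7 — neutral; leaves from a sulfonium salt (R–SR'₂⁺)
acetate: pKₐ(CH₃COOH) ≈ 4.8
phenoxide: pKₐ(C₆H₅OH (phenol)) ≈ 10 — resonance into the ring helps, but still a poor LG
ethoxide (CH₃CH₂O⁻): pKₐ(CH₃CH₂OH) ≈ 16 — strong base; alkoxides do not leave unassisted
tert-butoxide ((CH₃)₃CO⁻): pKₐ(t-BuOH) ≈ 18 — bulky, strongly basic alkoxide
The question asks for worst first, so the sequence is read in increasing leaving-group ability.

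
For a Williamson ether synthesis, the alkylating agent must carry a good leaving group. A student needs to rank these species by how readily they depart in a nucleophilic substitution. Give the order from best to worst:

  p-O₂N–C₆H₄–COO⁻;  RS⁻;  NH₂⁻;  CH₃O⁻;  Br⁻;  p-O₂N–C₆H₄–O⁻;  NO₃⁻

Br⁻: pKₐ(HBr) ≈ -9
NO₃⁻: pKₐ(HNO₃) ≈ -1.3
p-O₂N–C₆H₄–COO⁻: pKₐ(p-nitrobenzoic acid) ≈ 3.4
p-O₂N–C₆H₄–O⁻: pKₐ(p-nitrophenol) ≈ 7.2
RS⁻: pKₐ(RSH (a thiol)) ≈ 10.5
CH₃O⁻: pKₐ(CH₃OH) ≈ 15.5
NH₂⁻: pKₐ(NH₃) ≈ 38

Br⁻ > NO₃⁻ > p-O₂N–C₆H₄–COO⁻ > p-O₂N–C₆H₄–O⁻ > RS⁻ > CH₃O⁻ > NH₂⁻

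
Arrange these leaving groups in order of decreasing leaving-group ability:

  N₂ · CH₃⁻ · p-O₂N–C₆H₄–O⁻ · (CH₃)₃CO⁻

N₂: no meaningful conjugate acid; N₂ departs as an exceptionally stable neutral molecule
p-O₂N–C₆H₄–O⁻: pKₐ(p-nitrophenol) ≈ 7.2
(CH₃)₃CO⁻: pKₐ(t-BuOH) ≈ 18
CH₃⁻: pKₐ(CH₄) ≈ 48

N₂ > p-O₂N–C₆H₄–O⁻ > (CH₃)₃CO⁻ > CH₃⁻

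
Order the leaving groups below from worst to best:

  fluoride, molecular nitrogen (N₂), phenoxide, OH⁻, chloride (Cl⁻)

molecular nitrogen (N₂): no meaningful conjugate acid; N₂ departs as an exceptionally stable neutral molecule
chloride (Cl⁻): pKₐ(HCl) ≈ -7
fluoride: pKₐ(HF) ≈ 3.2 — small and strongly basic; the poor halide leaving group
phenoxide: pKₐ(C₆H₅OH (phenol)) ≈ 10
OH⁻: pKₐ(H₂O) ≈ 15.7
Listed from poorest to best leaving group as asked.

OH⁻ < phenoxide < fluoride < chloride (Cl⁻) < molecular nitrogen (N₂)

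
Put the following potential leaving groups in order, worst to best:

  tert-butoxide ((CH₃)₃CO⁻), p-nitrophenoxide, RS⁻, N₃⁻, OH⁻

tert-butoxide ((CH₃)₃CO⁻) < OH⁻ < RS⁻ < p-nitrophenoxide < N₃⁻

The more stable X⁻ (or X) is on its own — i.e. the weaker a base it is — the better a leaving group it makes.
N₃⁻: pKₐ(HN₃) ≈ 4.7
p-nitrophenoxide: pKₐ(p-nitrophenol) ≈ 7.2
RS⁻: pKₐ(RSH (a thiol)) ≈ 10.5
OH⁻: pKₐ(H₂O) ≈ 15.7 — strong base; essentially never leaves without prior activation
tert-butoxide ((CH₃)₃CO⁻): pKₐ(t-BuOH) ≈ 18 — bulky, strongly basic alkoxide
Listed from poorest to best leaving group as asked.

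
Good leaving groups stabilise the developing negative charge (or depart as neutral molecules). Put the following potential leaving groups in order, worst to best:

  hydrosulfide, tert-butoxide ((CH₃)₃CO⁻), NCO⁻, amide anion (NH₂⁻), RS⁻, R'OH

A good leaving group is a weak base: the lower the pKₐ of its conjugate acid, the more readily it departs.
R'OH: pKₐ(R'OH₂⁺) ≈ -2.4
NCO⁻: pKₐ(HOCN) ≈ 3.5
hydrosulfide: pKₐ(H₂S) ≈ 7
RS⁻: pKₐ(RSH (a thiol)) ≈ 10.5
tert-butoxide ((CH₃)₃CO⁻): pKₐ(t-BuOH) ≈ 18
amide anion (NH₂⁻): pKₐ(NH₃) ≈ 38
The question asks for worst first, so the sequence is read in increasing leaving-group ability.

amide anion (NH₂⁻) < tert-butoxide ((CH₃)₃CO⁻) < RS⁻ < hydrosulfide < NCO⁻ < R'OH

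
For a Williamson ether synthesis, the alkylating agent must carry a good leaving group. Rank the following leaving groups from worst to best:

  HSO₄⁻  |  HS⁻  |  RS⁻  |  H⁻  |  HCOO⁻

H⁻ < RS⁻ < HS⁻ < HCOO⁻ < HSO₄⁻

HSO₄⁻: pKₐ(H₂SO₄) ≈ -3 — conjugate base of a strong mineral acid
HCOO⁻: pKₐ(HCOOH) ≈ 3.8
HS⁻: pKₐ(H₂S) ≈ 7 — larger and more polarisable than the oxygen analogue
RS⁻: pKₐ(RSH (a thiol)) ≈ 10.5 — moderately basic; rarely leaves without activation
H⁻: pKₐ(H₂) ≈ 36
Listed from poorest to best leaving group as asked.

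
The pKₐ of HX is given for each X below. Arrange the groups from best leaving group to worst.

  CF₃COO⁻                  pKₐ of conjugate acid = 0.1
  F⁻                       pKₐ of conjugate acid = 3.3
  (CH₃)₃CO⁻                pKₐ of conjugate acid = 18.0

CF₃COO⁻ > F⁻ > (CH₃)₃CO⁻

Lower conjugate-acid pKₐ ⇒ weaker base ⇒ better leaving group.
Sorting by the given values: CF₃COO⁻ (0.1), F⁻ (3.3), (CH₃)₃CO⁻ (18.0).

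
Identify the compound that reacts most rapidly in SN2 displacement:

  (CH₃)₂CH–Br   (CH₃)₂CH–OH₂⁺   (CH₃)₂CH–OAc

(CH₃)₂CH–Br

Identical carbon frameworks mean the comparison reduces to leaving-group quality.
The more stable X⁻ (or X) is on its own — i.e. the weaker a base it is — the better a leaving group it makes.
(CH₃)₂CH–Br loses Br⁻: pKₐ(HBr) ≈ -9
(CH₃)₂CH–OH₂⁺ loses H₂O: pKₐ(H₃O⁺) ≈ -1.7
(CH₃)₂CH–OAc loses AcO⁻: pKₐ(CH₃COOH) ≈ 4.8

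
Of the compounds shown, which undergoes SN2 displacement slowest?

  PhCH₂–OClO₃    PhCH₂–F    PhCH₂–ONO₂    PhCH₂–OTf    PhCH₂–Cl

With the same alkyl group throughout, only the leaving group differentiates the rates.
Rank by basicity of the departing species: weakest base leaves most easily.
PhCH₂–OTf loses OTf⁻: pKₐ(CF₃SO₃H (triflic acid)) ≈ -14
PhCH₂–OClO₃ loses ClO₄⁻: pKₐ(HClO₄) ≈ -10
PhCH₂–Cl loses Cl⁻: pKₐ(HCl) ≈ -7
PhCH₂–ONO₂ loses NO₃⁻: pKₐ(HNO₃) ≈ -1.3
PhCH₂–F loses F⁻: pKₐ(HF) ≈ 3.2

PhCH₂–F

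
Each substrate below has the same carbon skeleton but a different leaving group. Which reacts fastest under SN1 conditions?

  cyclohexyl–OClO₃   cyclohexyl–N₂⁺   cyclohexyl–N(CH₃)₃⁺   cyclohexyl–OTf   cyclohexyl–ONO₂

Same R in every case — rank the leaving groups.
The more stable X⁻ (or X) is on its own — i.e. the weaker a base it is — the better a leaving group it makes.
cyclohexyl–N₂⁺ loses N₂: no meaningful conjugate acid; N₂ departs as an exceptionally stable neutral molecule
cyclohexyl–OTf loses OTf⁻: pKₐ(CF₃SO₃H (triflic acid)) ≈ -14
cyclohexyl–OClO₃ loses ClO₄⁻: pKₐ(HClO₄) ≈ -10
cyclohexyl–ONO₂ loses NO₃⁻: pKₐ(HNO₃) ≈ -1.3
cyclohexyl–N(CH₃)₃⁺ loses NR'₃: pKₐ(R'₃NH⁺) ≈ 10.7

cyclohexyl–N₂⁺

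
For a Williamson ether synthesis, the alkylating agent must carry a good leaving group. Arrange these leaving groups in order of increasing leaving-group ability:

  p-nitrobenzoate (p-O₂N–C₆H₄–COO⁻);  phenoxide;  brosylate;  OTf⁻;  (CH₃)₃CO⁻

A good leaving group is a weak base: the lower the pKₐ of its conjugate acid, the more readily it departs.
OTf⁻: pKₐ(CF₃SO₃H (triflic acid)) ≈ -14 — charge spread over three oxygens and a CF₃ group; the premier leaving group in synthesis
brosylate: pKₐ(p-BrC₆H₄SO₃H) ≈ -2.8 — arenesulfonate with a p-bromo substituent
p-nitrobenzoate (p-O₂N–C₆H₄–COO⁻): pKₐ(p-nitrobenzoic acid) ≈ 3.4
phenoxide: pKₐ(C₆H₅OH (phenol)) ≈ 10
(CH₃)₃CO⁻: pKₐ(t-BuOH) ≈ 18 — bulky, strongly basic alkoxide
The question asks for worst first, so the sequence is read in increasing leaving-group ability.

(CH₃)₃CO⁻ < phenoxide < p-nitrobenzoate (p-O₂N–C₆H₄–COO⁻) < brosylate < OTf⁻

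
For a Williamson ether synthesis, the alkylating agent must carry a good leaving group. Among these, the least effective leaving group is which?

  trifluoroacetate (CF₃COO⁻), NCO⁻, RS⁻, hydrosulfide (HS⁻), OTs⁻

RS⁻

Leaving-group ability tracks the stability of the departed species; conjugate-acid pKₐ is the usual yardstick (lower pKₐ → better LG).
OTs⁻: pKₐ(p-CH₃C₆H₄SO₃H (TsOH)) ≈ -2.8
trifluoroacetate (CF₃COO⁻): pKₐ(CF₃COOH) ≈ 0.2
NCO⁻: pKₐ(HOCN) ≈ 3.5
hydrosulfide (HS⁻): pKₐ(H₂S) ≈ 7
RS⁻: pKₐ(RSH (a thiol)) ≈ 10.5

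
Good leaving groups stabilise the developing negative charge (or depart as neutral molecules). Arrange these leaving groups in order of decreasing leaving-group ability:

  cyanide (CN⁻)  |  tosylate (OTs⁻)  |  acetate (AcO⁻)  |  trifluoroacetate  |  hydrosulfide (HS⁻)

tosylate (OTs⁻) > trifluoroacetate > acetate (AcO⁻) > hydrosulfide (HS⁻) > cyanide (CN⁻)

Leaving-group ability tracks the stability of the departed species; conjugate-acid pKₐ is the usual yardstick (lower pKₐ → better LG).
tosylate (OTs⁻): pKₐ(p-CH₃C₆H₄SO₃H (TsOH)) ≈ -2.8 — resonance-delocalised arenesulfonate
trifluoroacetate: pKₐ(CF₃COOH) ≈ 0.2 — strongly electron-withdrawing CF₃ stabilises the carboxylate
acetate (AcO⁻): pKₐ(CH₃COOH) ≈ 4.8
hydrosulfide (HS⁻): pKₐ(H₂S) ≈ 7
cyanide (CN⁻): pKₐ(HCN) ≈ 9.2 — sp carbon stabilises the charge somewhat, but still a poor LG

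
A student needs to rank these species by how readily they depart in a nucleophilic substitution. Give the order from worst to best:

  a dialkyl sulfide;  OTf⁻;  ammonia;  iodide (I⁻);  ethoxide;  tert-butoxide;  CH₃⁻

CH₃⁻ < tert-butoxide < ethoxide < ammonia < a dialkyl sulfide < iodide (I⁻) < OTf⁻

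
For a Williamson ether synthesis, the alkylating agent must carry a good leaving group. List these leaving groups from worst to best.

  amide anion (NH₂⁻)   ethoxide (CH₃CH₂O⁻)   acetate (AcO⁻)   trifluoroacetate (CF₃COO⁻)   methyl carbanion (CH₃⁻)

methyl carbanion (CH₃⁻) < amide anion (NH₂⁻) < ethoxide (CH₃CH₂O⁻) < acetate (AcO⁻) < trifluoroacetate (CF₃COO⁻)

Rank by basicity of the departing species: weakest base leaves most easily.
trifluoroacetate (CF₃COO⁻): pKₐ(CF₃COOH) ≈ 0.2 — strongly electron-withdrawing CF₃ stabilises the carboxylate
acetate (AcO⁻): pKₐ(CH₃COOH) ≈ 4.8
ethoxide (CH₃CH₂O⁻): pKₐ(CH₃CH₂OH) ≈ 16 — strong base; alkoxides do not leave unassisted
amide anion (NH₂⁻): pKₐ(NH₃) ≈ 38
methyl carbanion (CH₃⁻): pKₐ(CH₄) ≈ 48 — unstabilised carbanion; the worst conceivable leaving group
Listed from poorest to best leaving group as asked.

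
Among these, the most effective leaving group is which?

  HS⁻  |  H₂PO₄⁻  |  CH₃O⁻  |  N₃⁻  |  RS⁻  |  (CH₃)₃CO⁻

H₂PO₄⁻

Rank by basicity of the departing species: weakest base leaves most easily.
H₂PO₄⁻: pKₐ(H₃PO₄) ≈ 2.1
N₃⁻: pKₐ(HN₃) ≈ 4.7
HS⁻: pKₐ(H₂S) ≈ 7
RS⁻: pKₐ(RSH (a thiol)) ≈ 10.5
CH₃O⁻: pKₐ(CH₃OH) ≈ 15.5
(CH₃)₃CO⁻: pKₐ(t-BuOH) ≈ 18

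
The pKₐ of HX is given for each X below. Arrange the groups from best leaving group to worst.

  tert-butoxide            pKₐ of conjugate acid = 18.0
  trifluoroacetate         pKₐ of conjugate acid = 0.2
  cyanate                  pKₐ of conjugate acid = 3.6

trifluoroacetate > cyanate > tert-butoxide

Lower conjugate-acid pKₐ ⇒ weaker base ⇒ better leaving group.
Sorting by the given values: trifluoroacetate (0.2), cyanate (3.6), tert-butoxide (18.0).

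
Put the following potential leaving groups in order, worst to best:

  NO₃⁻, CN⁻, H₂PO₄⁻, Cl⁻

CN⁻ < H₂PO₄⁻ < NO₃⁻ < Cl⁻

A good leaving group is a weak base: the lower the pKₐ of its conjugate acid, the more readily it departs.
Cl⁻: pKₐ(HCl) ≈ -7 — moderately weak base
NO₃⁻: pKₐ(HNO₃) ≈ -1.3
H₂PO₄⁻: pKₐ(H₃PO₄) ≈ 2.1
CN⁻: pKₐ(HCN) ≈ 9.2 — sp carbon stabilises the charge somewhat, but still a poor LG
The question asks for worst first, so the sequence is read in increasing leaving-group ability.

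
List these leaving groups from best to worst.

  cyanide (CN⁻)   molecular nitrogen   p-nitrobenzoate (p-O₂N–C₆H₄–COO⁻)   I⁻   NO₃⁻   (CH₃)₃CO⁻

molecular nitrogen > I⁻ > NO₃⁻ > p-nitrobenzoate (p-O₂N–C₆H₄–COO⁻) > cyanide (CN⁻) > (CH₃)₃CO⁻

molecular nitrogen: no meaningful conjugate acid; N₂ departs as an exceptionally stable neutral molecule
I⁻: pKₐ(HI) ≈ -10 — large, highly polarisable; very weak base
NO₃⁻: pKₐ(HNO₃) ≈ -1.3 — resonance-delocalised over three oxygens
p-nitrobenzoate (p-O₂N–C₆H₄–COO⁻): pKₐ(p-nitrobenzoic acid) ≈ 3.4 — electron-withdrawing nitro group stabilises the carboxylate
cyanide (CN⁻): pKₐ(HCN) ≈ 9.2
(CH₃)₃CO⁻: pKₐ(t-BuOH) ≈ 18 — bulky, strongly basic alkoxide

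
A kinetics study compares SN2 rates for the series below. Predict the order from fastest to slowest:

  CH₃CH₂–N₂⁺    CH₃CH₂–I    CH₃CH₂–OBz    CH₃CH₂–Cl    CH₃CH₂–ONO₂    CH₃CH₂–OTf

CH₃CH₂–N₂⁺ > CH₃CH₂–OTf > CH₃CH₂–I > CH₃CH₂–Cl > CH₃CH₂–ONO₂ > CH₃CH₂–OBz

Same R in every case — rank the leaving groups.
The more stable X⁻ (or X) is on its own — i.e. the weaker a base it is — the better a leaving group it makes.
CH₃CH₂–N₂⁺ loses N₂: no meaningful conjugate acid; N₂ departs as an exceptionally stable neutral molecule
CH₃CH₂–OTf loses OTf⁻: pKₐ(CF₃SO₃H (triflic acid)) ≈ -14
CH₃CH₂–I loses I⁻: pKₐ(HI) ≈ -10
CH₃CH₂–Cl loses Cl⁻: pKₐ(HCl) ≈ -7
CH₃CH₂–ONO₂ loses NO₃⁻: pKₐ(HNO₃) ≈ -1.3
CH₃CH₂–OBz loses PhCOO⁻: pKₐ(C₆H₅COOH) ≈ 4.2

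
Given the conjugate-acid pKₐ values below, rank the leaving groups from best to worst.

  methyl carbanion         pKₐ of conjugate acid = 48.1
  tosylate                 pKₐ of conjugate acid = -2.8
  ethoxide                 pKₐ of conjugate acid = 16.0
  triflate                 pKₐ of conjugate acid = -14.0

Lower conjugate-acid pKₐ ⇒ weaker base ⇒ better leaving group.
Sorting by the given values: triflate (-14.0), tosylate (-2.8), ethoxide (16.0), methyl carbanion (48.1).

triflate > tosylate > ethoxide > methyl carbanion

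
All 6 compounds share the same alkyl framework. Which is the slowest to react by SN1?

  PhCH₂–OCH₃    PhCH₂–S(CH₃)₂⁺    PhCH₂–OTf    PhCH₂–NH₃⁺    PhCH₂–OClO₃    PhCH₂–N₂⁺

PhCH₂–OCH₃

With the same alkyl group throughout, only the leaving group differentiates the rates.
Leaving-group ability tracks the stability of the departed species; conjugate-acid pKₐ is the usual yardstick (lower pKₐ → better LG).
PhCH₂–N₂⁺ loses N₂: no meaningful conjugate acid; N₂ departs as an exceptionally stable neutral molecule
PhCH₂–OTf loses OTf⁻: pKₐ(CF₃SO₃H (triflic acid)) ≈ -14
PhCH₂–OClO₃ loses ClO₄⁻: pKₐ(HClO₄) ≈ -10
PhCH₂–S(CH₃)₂⁺ loses SR'₂: pKₐ(R'₂SH⁺) ≈ -7
PhCH₂–NH₃⁺ loses NH₃: pKₐ(NH₄⁺) ≈ 9.2
PhCH₂–OCH₃ loses CH₃O⁻: pKₐ(CH₃OH) ≈ 15.5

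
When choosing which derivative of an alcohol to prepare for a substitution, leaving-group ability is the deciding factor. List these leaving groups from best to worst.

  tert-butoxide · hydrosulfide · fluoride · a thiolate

fluoride: pKₐ(HF) ≈ 3.2
hydrosulfide: pKₐ(H₂S) ≈ 7
a thiolate: pKₐ(RSH (a thiol)) ≈ 10.5
tert-butoxide: pKₐ(t-BuOH) ≈ 18

fluoride > hydrosulfide > a thiolate > tert-butoxide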